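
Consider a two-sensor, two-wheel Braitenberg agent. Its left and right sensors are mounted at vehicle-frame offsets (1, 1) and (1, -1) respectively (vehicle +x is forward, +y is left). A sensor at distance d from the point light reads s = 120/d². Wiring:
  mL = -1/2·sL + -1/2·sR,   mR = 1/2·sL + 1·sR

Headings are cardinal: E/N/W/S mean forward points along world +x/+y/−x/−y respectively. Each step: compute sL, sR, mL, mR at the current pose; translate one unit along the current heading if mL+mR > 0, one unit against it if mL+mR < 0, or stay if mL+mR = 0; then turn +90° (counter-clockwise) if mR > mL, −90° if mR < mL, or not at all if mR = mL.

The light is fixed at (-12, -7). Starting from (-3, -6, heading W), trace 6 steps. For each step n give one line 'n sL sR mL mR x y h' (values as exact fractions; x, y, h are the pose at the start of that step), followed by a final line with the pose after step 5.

0 15/8 30/17 -495/272 735/272 -3 -6 W
1 40/27 120/49 -2600/1323 4220/1323 -4 -6 S
2 60/41 60/41 -60/41 90/41 -4 -7 E
3 24/13 120/101 -1992/1313 2772/1313 -3 -7 N
4 15/8 30/17 -495/272 735/272 -3 -6 W
5 40/27 120/49 -2600/1323 4220/1323 -4 -6 S
final -4 -7 E

n=0: pose=(-3,-6,W); sL=15/8, sR=30/17; mL=-495/272, mR=735/272; mL+mR=15/17 → advance +1; mR−mL=615/136 → turn +1·90°
n=1: pose=(-4,-6,S); sL=40/27, sR=120/49; mL=-2600/1323, mR=4220/1323; mL+mR=60/49 → advance +1; mR−mL=6820/1323 → turn +1·90°
n=2: pose=(-4,-7,E); sL=60/41, sR=60/41; mL=-60/41, mR=90/41; mL+mR=30/41 → advance +1; mR−mL=150/41 → turn +1·90°
n=3: pose=(-3,-7,N); sL=24/13, sR=120/101; mL=-1992/1313, mR=2772/1313; mL+mR=60/101 → advance +1; mR−mL=4764/1313 → turn +1·90°
n=4: pose=(-3,-6,W); sL=15/8, sR=30/17; mL=-495/272, mR=735/272; mL+mR=15/17 → advance +1; mR−mL=615/136 → turn +1·90°
n=5: pose=(-4,-6,S); sL=40/27, sR=120/49; mL=-2600/1323, mR=4220/1323; mL+mR=60/49 → advance +1; mR−mL=6820/1323 → turn +1·90°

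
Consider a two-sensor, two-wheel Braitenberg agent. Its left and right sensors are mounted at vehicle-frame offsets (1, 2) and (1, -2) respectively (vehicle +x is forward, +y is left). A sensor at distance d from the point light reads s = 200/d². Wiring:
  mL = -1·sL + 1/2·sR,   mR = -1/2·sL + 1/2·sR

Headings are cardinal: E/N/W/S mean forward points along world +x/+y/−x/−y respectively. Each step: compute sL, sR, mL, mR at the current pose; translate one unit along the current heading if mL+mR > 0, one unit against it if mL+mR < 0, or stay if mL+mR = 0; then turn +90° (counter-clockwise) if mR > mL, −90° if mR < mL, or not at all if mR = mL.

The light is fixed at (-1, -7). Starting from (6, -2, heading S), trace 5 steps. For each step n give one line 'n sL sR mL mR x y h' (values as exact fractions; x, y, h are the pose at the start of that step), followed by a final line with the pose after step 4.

0 200/97 200/41 1500/3977 5600/3977 6 -2 S
1 2 50/17 -9/17 8/17 6 -3 E
2 200/41 200/89 -13700/3649 -4800/3649 5 -3 N
3 100/13 4 -74/13 -24/13 5 -4 W
4 40/17 200/29 540/493 1120/493 6 -4 S
final 6 -5 E

n=0: pose=(6,-2,S); sL=200/97, sR=200/41; mL=1500/3977, mR=5600/3977; mL+mR=7100/3977 → advance +1; mR−mL=100/97 → turn +1·90°
n=1: pose=(6,-3,E); sL=2, sR=50/17; mL=-9/17, mR=8/17; mL+mR=-1/17 → advance -1; mR−mL=1 → turn +1·90°
n=2: pose=(5,-3,N); sL=200/41, sR=200/89; mL=-13700/3649, mR=-4800/3649; mL+mR=-18500/3649 → advance -1; mR−mL=100/41 → turn +1·90°
n=3: pose=(5,-4,W); sL=100/13, sR=4; mL=-74/13, mR=-24/13; mL+mR=-98/13 → advance -1; mR−mL=50/13 → turn +1·90°
n=4: pose=(6,-4,S); sL=40/17, sR=200/29; mL=540/493, mR=1120/493; mL+mR=1660/493 → advance +1; mR−mL=20/17 → turn +1·90°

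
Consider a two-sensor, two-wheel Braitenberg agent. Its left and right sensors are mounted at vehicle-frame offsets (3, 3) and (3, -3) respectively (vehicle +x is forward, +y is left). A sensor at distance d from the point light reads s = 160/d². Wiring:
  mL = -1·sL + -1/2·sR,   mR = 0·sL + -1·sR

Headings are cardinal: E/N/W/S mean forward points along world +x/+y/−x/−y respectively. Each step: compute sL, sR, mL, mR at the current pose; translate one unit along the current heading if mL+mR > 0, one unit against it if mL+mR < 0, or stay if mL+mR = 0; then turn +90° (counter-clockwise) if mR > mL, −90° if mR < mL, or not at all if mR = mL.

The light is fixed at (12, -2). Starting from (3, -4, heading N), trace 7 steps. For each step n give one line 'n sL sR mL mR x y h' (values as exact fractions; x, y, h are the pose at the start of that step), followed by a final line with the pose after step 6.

0 32/29 160/37 -3504/1073 -160/37 3 -4 N
1 40/9 20/9 -50/9 -20/9 3 -5 E
2 160/169 160/49 -21360/8281 -160/49 2 -5 N
3 16/5 80/49 -984/245 -80/49 2 -6 E
4 160/197 32/13 -5232/2561 -32/13 1 -6 N
5 40/17 5/4 -405/136 -5/4 1 -7 E
6 160/229 32/17 -6384/3893 -32/17 0 -7 N
final 0 -8 E

n=0: pose=(3,-4,N); sL=32/29, sR=160/37; mL=-3504/1073, mR=-160/37; mL+mR=-8144/1073 → advance -1; mR−mL=-1136/1073 → turn -1·90°
n=1: pose=(3,-5,E); sL=40/9, sR=20/9; mL=-50/9, mR=-20/9; mL+mR=-70/9 → advance -1; mR−mL=10/3 → turn +1·90°
n=2: pose=(2,-5,N); sL=160/169, sR=160/49; mL=-21360/8281, mR=-160/49; mL+mR=-48400/8281 → advance -1; mR−mL=-5680/8281 → turn -1·90°
n=3: pose=(2,-6,E); sL=16/5, sR=80/49; mL=-984/245, mR=-80/49; mL+mR=-1384/245 → advance -1; mR−mL=584/245 → turn +1·90°
n=4: pose=(1,-6,N); sL=160/197, sR=32/13; mL=-5232/2561, mR=-32/13; mL+mR=-11536/2561 → advance -1; mR−mL=-1072/2561 → turn -1·90°
n=5: pose=(1,-7,E); sL=40/17, sR=5/4; mL=-405/136, mR=-5/4; mL+mR=-575/136 → advance -1; mR−mL=235/136 → turn +1·90°
n=6: pose=(0,-7,N); sL=160/229, sR=32/17; mL=-6384/3893, mR=-32/17; mL+mR=-13712/3893 → advance -1; mR−mL=-944/3893 → turn -1·90°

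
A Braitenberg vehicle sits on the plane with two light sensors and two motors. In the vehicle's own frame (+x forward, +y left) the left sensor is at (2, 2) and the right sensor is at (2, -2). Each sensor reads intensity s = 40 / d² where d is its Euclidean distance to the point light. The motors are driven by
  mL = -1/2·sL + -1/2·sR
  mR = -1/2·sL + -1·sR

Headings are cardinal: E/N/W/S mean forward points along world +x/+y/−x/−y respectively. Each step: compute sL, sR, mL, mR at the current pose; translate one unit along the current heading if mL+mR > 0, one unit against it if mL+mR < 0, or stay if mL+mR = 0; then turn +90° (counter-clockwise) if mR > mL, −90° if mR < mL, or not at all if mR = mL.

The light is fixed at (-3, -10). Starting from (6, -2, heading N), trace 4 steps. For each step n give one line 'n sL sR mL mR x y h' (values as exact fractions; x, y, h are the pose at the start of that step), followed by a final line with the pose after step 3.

0 40/149 40/221 -7400/32929 -10380/32929 6 -2 N
1 20/101 20/73 -1740/7373 -2750/7373 6 -3 E
2 8/25 40/61 -744/1525 -1244/1525 5 -3 S
3 5/9 5/17 -65/153 -175/306 5 -2 W
final 6 -2 N

n=0: pose=(6,-2,N); sL=40/149, sR=40/221; mL=-7400/32929, mR=-10380/32929; mL+mR=-17780/32929 → advance -1; mR−mL=-20/221 → turn -1·90°
n=1: pose=(6,-3,E); sL=20/101, sR=20/73; mL=-1740/7373, mR=-2750/7373; mL+mR=-4490/7373 → advance -1; mR−mL=-10/73 → turn -1·90°
n=2: pose=(5,-3,S); sL=8/25, sR=40/61; mL=-744/1525, mR=-1244/1525; mL+mR=-1988/1525 → advance -1; mR−mL=-20/61 → turn -1·90°
n=3: pose=(5,-2,W); sL=5/9, sR=5/17; mL=-65/153, mR=-175/306; mL+mR=-305/306 → advance -1; mR−mL=-5/34 → turn -1·90°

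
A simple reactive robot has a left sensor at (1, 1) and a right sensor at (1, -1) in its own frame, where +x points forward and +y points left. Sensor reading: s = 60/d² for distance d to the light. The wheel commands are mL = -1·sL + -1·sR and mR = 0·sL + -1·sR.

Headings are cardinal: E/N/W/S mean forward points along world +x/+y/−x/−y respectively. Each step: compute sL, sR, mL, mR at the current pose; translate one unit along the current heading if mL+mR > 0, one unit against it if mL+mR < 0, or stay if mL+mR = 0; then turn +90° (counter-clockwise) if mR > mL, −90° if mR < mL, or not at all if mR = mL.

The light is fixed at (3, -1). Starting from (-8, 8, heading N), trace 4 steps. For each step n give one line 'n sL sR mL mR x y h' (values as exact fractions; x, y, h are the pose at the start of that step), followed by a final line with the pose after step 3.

n=0: pose=(-8,8,N); sL=15/61, sR=3/10; mL=-333/610, mR=-3/10; mL+mR=-258/305 → advance -1; mR−mL=15/61 → turn +1·90°
n=1: pose=(-8,7,W); sL=60/193, sR=4/15; mL=-1672/2895, mR=-4/15; mL+mR=-2444/2895 → advance -1; mR−mL=60/193 → turn +1·90°
n=2: pose=(-7,7,S); sL=6/13, sR=6/17; mL=-180/221, mR=-6/17; mL+mR=-258/221 → advance -1; mR−mL=6/13 → turn +1·90°
n=3: pose=(-7,8,E); sL=60/181, sR=12/29; mL=-3912/5249, mR=-12/29; mL+mR=-6084/5249 → advance -1; mR−mL=60/181 → turn +1·90°

0 15/61 3/10 -333/610 -3/10 -8 8 N
1 60/193 4/15 -1672/2895 -4/15 -8 7 W
2 6/13 6/17 -180/221 -6/17 -7 7 S
3 60/181 12/29 -3912/5249 -12/29 -7 8 E
final -8 8 N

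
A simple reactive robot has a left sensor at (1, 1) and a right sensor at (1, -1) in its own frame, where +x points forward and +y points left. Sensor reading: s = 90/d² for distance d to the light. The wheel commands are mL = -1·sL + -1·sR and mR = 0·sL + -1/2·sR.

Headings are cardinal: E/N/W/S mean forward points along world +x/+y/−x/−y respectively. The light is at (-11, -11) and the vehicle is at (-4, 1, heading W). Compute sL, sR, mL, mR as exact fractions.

90/157 18/41 -6516/6437 -9/41

left sensor world pos  = (-5, 0); dL² = 157
right sensor world pos = (-5, 2); dR² = 205
sL = 90/157 = 90/157
sR = 90/205 = 18/41
mL = -1·sL + -1·sR = -6516/6437
mR = 0·sL + -1/2·sR = -9/41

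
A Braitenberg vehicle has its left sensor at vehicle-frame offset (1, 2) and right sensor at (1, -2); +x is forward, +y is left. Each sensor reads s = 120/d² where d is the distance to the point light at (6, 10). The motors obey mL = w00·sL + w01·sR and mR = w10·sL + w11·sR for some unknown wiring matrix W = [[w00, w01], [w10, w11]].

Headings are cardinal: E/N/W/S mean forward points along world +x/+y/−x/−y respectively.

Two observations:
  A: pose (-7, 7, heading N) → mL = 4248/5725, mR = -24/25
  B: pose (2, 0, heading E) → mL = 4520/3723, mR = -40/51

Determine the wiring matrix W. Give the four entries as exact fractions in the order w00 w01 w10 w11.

1/2 1/2 0 -1

obs A: pose=(-7,7,N) → sL=120/229, sR=24/25, mL=4248/5725, mR=-24/25
obs B: pose=(2,0,E) → sL=120/73, sR=40/51, mL=4520/3723, mR=-40/51
sensor matrix S = [[120/229, 24/25], [120/73, 40/51]]; det S = -1658368/1420945
solve [mL_A; mL_B] = S·[w00; w01] and [mR_A; mR_B] = S·[w10; w11]:
  w00 = 1/2, w01 = 1/2, w10 = 0, w11 = -1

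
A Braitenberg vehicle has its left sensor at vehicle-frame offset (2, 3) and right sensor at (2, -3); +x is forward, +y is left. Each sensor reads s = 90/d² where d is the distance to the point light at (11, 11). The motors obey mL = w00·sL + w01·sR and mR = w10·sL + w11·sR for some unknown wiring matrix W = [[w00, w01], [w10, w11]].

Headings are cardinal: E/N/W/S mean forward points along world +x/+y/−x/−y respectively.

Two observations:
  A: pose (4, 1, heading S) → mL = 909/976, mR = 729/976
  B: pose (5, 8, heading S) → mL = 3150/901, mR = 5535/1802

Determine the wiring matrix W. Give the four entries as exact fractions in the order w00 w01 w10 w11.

1 1 1 1/2

obs A: pose=(4,1,S) → sL=9/16, sR=45/122, mL=909/976, mR=729/976
obs B: pose=(5,8,S) → sL=45/17, sR=45/53, mL=3150/901, mR=5535/1802
sensor matrix S = [[9/16, 45/122], [45/17, 45/53]]; det S = -438615/879376
solve [mL_A; mL_B] = S·[w00; w01] and [mR_A; mR_B] = S·[w10; w11]:
  w00 = 1, w01 = 1, w10 = 1, w11 = 1/2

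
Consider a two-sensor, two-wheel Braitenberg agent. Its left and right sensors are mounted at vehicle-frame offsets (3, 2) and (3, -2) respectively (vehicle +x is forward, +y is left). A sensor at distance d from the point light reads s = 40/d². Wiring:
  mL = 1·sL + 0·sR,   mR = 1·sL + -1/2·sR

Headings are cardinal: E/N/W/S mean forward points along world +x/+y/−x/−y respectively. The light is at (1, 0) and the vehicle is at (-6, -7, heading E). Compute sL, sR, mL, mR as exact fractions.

40/41 40/97 40/41 3060/3977

left sensor world pos  = (-3, -5); dL² = 41
right sensor world pos = (-3, -9); dR² = 97
sL = 40/41 = 40/41
sR = 40/97 = 40/97
mL = 1·sL + 0·sR = 40/41
mR = 1·sL + -1/2·sR = 3060/3977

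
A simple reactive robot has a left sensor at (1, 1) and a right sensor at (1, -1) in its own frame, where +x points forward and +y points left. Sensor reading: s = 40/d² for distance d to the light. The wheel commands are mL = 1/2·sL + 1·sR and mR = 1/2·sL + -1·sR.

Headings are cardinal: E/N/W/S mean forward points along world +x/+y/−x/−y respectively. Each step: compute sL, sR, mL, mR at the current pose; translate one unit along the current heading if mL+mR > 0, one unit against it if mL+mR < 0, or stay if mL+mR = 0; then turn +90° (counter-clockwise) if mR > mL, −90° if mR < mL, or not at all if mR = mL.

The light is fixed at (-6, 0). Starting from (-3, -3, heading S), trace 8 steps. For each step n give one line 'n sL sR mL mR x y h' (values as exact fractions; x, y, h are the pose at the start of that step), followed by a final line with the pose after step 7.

n=0: pose=(-3,-3,S); sL=5/4, sR=2; mL=21/8, mR=-11/8; mL+mR=5/4 → advance +1; mR−mL=-4 → turn -1·90°
n=1: pose=(-3,-4,W); sL=40/29, sR=40/13; mL=1420/377, mR=-900/377; mL+mR=40/29 → advance +1; mR−mL=-80/13 → turn -1·90°
n=2: pose=(-4,-4,N); sL=4, sR=20/9; mL=38/9, mR=-2/9; mL+mR=4 → advance +1; mR−mL=-40/9 → turn -1·90°
n=3: pose=(-4,-3,E); sL=40/13, sR=8/5; mL=204/65, mR=-4/65; mL+mR=40/13 → advance +1; mR−mL=-16/5 → turn -1·90°
n=4: pose=(-3,-3,S); sL=5/4, sR=2; mL=21/8, mR=-11/8; mL+mR=5/4 → advance +1; mR−mL=-4 → turn -1·90°
n=5: pose=(-3,-4,W); sL=40/29, sR=40/13; mL=1420/377, mR=-900/377; mL+mR=40/29 → advance +1; mR−mL=-80/13 → turn -1·90°
n=6: pose=(-4,-4,N); sL=4, sR=20/9; mL=38/9, mR=-2/9; mL+mR=4 → advance +1; mR−mL=-40/9 → turn -1·90°
n=7: pose=(-4,-3,E); sL=40/13, sR=8/5; mL=204/65, mR=-4/65; mL+mR=40/13 → advance +1; mR−mL=-16/5 → turn -1·90°

0 5/4 2 21/8 -11/8 -3 -3 S
1 40/29 40/13 1420/377 -900/377 -3 -4 W
2 4 20/9 38/9 -2/9 -4 -4 N
3 40/13 8/5 204/65 -4/65 -4 -3 E
4 5/4 2 21/8 -11/8 -3 -3 S
5 40/29 40/13 1420/377 -900/377 -3 -4 W
6 4 20/9 38/9 -2/9 -4 -4 N
7 40/13 8/5 204/65 -4/65 -4 -3 E
final -3 -3 S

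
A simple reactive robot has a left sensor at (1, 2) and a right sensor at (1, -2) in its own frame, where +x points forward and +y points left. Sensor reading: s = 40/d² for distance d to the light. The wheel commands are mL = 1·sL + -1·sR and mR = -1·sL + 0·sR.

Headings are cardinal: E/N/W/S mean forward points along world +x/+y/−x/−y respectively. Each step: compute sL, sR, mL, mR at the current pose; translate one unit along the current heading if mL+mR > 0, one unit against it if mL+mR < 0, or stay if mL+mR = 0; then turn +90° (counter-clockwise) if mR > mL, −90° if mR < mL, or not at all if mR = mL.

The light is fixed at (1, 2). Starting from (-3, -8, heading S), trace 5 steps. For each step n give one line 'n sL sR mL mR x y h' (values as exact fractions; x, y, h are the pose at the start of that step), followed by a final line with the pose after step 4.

n=0: pose=(-3,-8,S); sL=8/25, sR=40/157; mL=256/3925, mR=-8/25; mL+mR=-40/157 → advance -1; mR−mL=-1512/3925 → turn -1·90°
n=1: pose=(-3,-7,W); sL=20/73, sR=20/37; mL=-720/2701, mR=-20/73; mL+mR=-20/37 → advance -1; mR−mL=-20/2701 → turn -1·90°
n=2: pose=(-2,-7,N); sL=40/89, sR=8/13; mL=-192/1157, mR=-40/89; mL+mR=-8/13 → advance -1; mR−mL=-328/1157 → turn -1·90°
n=3: pose=(-2,-8,E); sL=10/17, sR=10/37; mL=200/629, mR=-10/17; mL+mR=-10/37 → advance -1; mR−mL=-570/629 → turn -1·90°
n=4: pose=(-3,-8,S); sL=8/25, sR=40/157; mL=256/3925, mR=-8/25; mL+mR=-40/157 → advance -1; mR−mL=-1512/3925 → turn -1·90°

0 8/25 40/157 256/3925 -8/25 -3 -8 S
1 20/73 20/37 -720/2701 -20/73 -3 -7 W
2 40/89 8/13 -192/1157 -40/89 -2 -7 N
3 10/17 10/37 200/629 -10/17 -2 -8 E
4 8/25 40/157 256/3925 -8/25 -3 -8 S
final -3 -7 W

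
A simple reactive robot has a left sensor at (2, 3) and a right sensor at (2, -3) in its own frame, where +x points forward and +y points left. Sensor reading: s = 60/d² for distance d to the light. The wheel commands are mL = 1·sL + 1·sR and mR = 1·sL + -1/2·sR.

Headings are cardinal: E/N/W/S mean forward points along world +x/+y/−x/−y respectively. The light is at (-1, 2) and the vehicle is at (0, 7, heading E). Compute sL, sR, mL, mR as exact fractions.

60/73 60/13 5160/949 -1410/949

left sensor world pos  = (2, 10); dL² = 73
right sensor world pos = (2, 4); dR² = 13
sL = 60/73 = 60/73
sR = 60/13 = 60/13
mL = 1·sL + 1·sR = 5160/949
mR = 1·sL + -1/2·sR = -1410/949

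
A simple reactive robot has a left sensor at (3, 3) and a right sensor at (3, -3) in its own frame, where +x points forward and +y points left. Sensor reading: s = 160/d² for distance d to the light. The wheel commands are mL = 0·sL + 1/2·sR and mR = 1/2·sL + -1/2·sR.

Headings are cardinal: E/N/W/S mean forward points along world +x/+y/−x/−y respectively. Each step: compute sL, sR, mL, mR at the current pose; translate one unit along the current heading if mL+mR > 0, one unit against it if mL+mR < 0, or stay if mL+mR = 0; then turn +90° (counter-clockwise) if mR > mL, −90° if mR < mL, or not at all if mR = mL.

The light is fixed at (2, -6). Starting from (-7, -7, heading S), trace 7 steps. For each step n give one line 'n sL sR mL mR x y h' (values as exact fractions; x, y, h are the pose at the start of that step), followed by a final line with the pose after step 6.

0 40/13 1 1/2 27/26 -7 -7 S
1 160/37 160/61 80/61 1920/2257 -7 -8 E
2 16/5 80/73 40/73 384/365 -6 -8 S
3 32/5 160/61 80/61 576/305 -6 -9 E
4 8/5 10 5 -21/5 -5 -9 N
5 160/17 160/41 80/41 1920/697 -5 -8 E
6 80/41 16 8 -288/41 -4 -8 N
final -4 -7 E

n=0: pose=(-7,-7,S); sL=40/13, sR=1; mL=1/2, mR=27/26; mL+mR=20/13 → advance +1; mR−mL=7/13 → turn +1·90°
n=1: pose=(-7,-8,E); sL=160/37, sR=160/61; mL=80/61, mR=1920/2257; mL+mR=80/37 → advance +1; mR−mL=-1040/2257 → turn -1·90°
n=2: pose=(-6,-8,S); sL=16/5, sR=80/73; mL=40/73, mR=384/365; mL+mR=8/5 → advance +1; mR−mL=184/365 → turn +1·90°
n=3: pose=(-6,-9,E); sL=32/5, sR=160/61; mL=80/61, mR=576/305; mL+mR=16/5 → advance +1; mR−mL=176/305 → turn +1·90°
n=4: pose=(-5,-9,N); sL=8/5, sR=10; mL=5, mR=-21/5; mL+mR=4/5 → advance +1; mR−mL=-46/5 → turn -1·90°
n=5: pose=(-5,-8,E); sL=160/17, sR=160/41; mL=80/41, mR=1920/697; mL+mR=80/17 → advance +1; mR−mL=560/697 → turn +1·90°
n=6: pose=(-4,-8,N); sL=80/41, sR=16; mL=8, mR=-288/41; mL+mR=40/41 → advance +1; mR−mL=-616/41 → turn -1·90°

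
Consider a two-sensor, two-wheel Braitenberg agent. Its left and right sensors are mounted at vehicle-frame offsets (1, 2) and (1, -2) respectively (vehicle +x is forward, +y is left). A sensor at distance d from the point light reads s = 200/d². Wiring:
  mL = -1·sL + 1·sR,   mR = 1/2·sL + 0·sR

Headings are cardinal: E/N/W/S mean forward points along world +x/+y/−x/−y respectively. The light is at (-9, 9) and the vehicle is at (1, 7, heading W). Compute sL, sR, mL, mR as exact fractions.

left sensor world pos  = (0, 5); dL² = 97
right sensor world pos = (0, 9); dR² = 81
sL = 200/97 = 200/97
sR = 200/81 = 200/81
mL = -1·sL + 1·sR = 3200/7857
mR = 1/2·sL + 0·sR = 100/97

200/97 200/81 3200/7857 100/97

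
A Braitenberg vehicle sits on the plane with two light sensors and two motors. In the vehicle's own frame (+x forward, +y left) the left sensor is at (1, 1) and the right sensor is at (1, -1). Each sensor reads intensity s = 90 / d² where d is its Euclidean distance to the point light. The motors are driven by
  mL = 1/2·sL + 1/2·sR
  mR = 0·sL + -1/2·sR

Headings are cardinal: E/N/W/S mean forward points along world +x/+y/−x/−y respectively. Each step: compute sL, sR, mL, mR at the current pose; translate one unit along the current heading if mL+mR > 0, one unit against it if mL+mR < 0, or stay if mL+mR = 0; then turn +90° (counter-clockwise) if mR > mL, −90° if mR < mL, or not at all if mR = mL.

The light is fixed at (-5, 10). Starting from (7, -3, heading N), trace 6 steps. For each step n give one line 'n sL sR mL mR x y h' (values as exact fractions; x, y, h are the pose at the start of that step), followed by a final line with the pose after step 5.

n=0: pose=(7,-3,N); sL=18/53, sR=90/313; mL=5202/16589, mR=-45/313; mL+mR=9/53 → advance +1; mR−mL=-7587/16589 → turn -1·90°
n=1: pose=(7,-2,E); sL=9/29, sR=45/169; mL=1413/4901, mR=-45/338; mL+mR=9/58 → advance +1; mR−mL=-4131/9802 → turn -1·90°
n=2: pose=(8,-2,S); sL=18/73, sR=90/313; mL=6102/22849, mR=-45/313; mL+mR=9/73 → advance +1; mR−mL=-9387/22849 → turn -1·90°
n=3: pose=(8,-3,W); sL=9/34, sR=5/16; mL=157/544, mR=-5/32; mL+mR=9/68 → advance +1; mR−mL=-121/272 → turn -1·90°
n=4: pose=(7,-3,N); sL=18/53, sR=90/313; mL=5202/16589, mR=-45/313; mL+mR=9/53 → advance +1; mR−mL=-7587/16589 → turn -1·90°
n=5: pose=(7,-2,E); sL=9/29, sR=45/169; mL=1413/4901, mR=-45/338; mL+mR=9/58 → advance +1; mR−mL=-4131/9802 → turn -1·90°

0 18/53 90/313 5202/16589 -45/313 7 -3 N
1 9/29 45/169 1413/4901 -45/338 7 -2 E
2 18/73 90/313 6102/22849 -45/313 8 -2 S
3 9/34 5/16 157/544 -5/32 8 -3 W
4 18/53 90/313 5202/16589 -45/313 7 -3 N
5 9/29 45/169 1413/4901 -45/338 7 -2 E
final 8 -2 S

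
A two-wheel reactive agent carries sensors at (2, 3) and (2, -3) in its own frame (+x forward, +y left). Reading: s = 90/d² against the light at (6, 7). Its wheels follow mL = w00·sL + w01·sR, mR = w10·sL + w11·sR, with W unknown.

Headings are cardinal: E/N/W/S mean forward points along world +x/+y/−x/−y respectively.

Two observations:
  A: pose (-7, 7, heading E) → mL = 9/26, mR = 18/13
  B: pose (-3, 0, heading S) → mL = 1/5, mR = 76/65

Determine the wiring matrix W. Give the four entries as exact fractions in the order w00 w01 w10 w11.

0 1/2 1 1

obs A: pose=(-7,7,E) → sL=9/13, sR=9/13, mL=9/26, mR=18/13
obs B: pose=(-3,0,S) → sL=10/13, sR=2/5, mL=1/5, mR=76/65
sensor matrix S = [[9/13, 9/13], [10/13, 2/5]]; det S = -216/845
solve [mL_A; mL_B] = S·[w00; w01] and [mR_A; mR_B] = S·[w10; w11]:
  w00 = 0, w01 = 1/2, w10 = 1, w11 = 1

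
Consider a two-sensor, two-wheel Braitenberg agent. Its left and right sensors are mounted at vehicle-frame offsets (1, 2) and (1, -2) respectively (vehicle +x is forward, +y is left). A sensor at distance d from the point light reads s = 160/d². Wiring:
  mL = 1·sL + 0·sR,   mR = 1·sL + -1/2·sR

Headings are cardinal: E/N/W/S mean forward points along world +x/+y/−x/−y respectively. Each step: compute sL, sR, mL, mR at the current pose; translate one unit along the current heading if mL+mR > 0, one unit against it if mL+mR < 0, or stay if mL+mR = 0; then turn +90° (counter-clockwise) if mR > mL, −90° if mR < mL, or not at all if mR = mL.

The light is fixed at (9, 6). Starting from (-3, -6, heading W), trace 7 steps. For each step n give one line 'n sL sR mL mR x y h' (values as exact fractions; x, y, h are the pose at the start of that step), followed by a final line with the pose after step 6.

n=0: pose=(-3,-6,W); sL=32/73, sR=160/269; mL=32/73, mR=2768/19637; mL+mR=11376/19637 → advance +1; mR−mL=-80/269 → turn -1·90°
n=1: pose=(-4,-6,N); sL=80/173, sR=80/121; mL=80/173, mR=2760/20933; mL+mR=12440/20933 → advance +1; mR−mL=-40/121 → turn -1·90°
n=2: pose=(-4,-5,E); sL=32/45, sR=160/313; mL=32/45, mR=6416/14085; mL+mR=16432/14085 → advance +1; mR−mL=-80/313 → turn -1·90°
n=3: pose=(-3,-5,S); sL=40/61, sR=8/17; mL=40/61, mR=436/1037; mL+mR=1116/1037 → advance +1; mR−mL=-4/17 → turn -1·90°
n=4: pose=(-3,-6,W); sL=32/73, sR=160/269; mL=32/73, mR=2768/19637; mL+mR=11376/19637 → advance +1; mR−mL=-80/269 → turn -1·90°
n=5: pose=(-4,-6,N); sL=80/173, sR=80/121; mL=80/173, mR=2760/20933; mL+mR=12440/20933 → advance +1; mR−mL=-40/121 → turn -1·90°
n=6: pose=(-4,-5,E); sL=32/45, sR=160/313; mL=32/45, mR=6416/14085; mL+mR=16432/14085 → advance +1; mR−mL=-80/313 → turn -1·90°

0 32/73 160/269 32/73 2768/19637 -3 -6 W
1 80/173 80/121 80/173 2760/20933 -4 -6 N
2 32/45 160/313 32/45 6416/14085 -4 -5 E
3 40/61 8/17 40/61 436/1037 -3 -5 S
4 32/73 160/269 32/73 2768/19637 -3 -6 W
5 80/173 80/121 80/173 2760/20933 -4 -6 N
6 32/45 160/313 32/45 6416/14085 -4 -5 E
final -3 -5 S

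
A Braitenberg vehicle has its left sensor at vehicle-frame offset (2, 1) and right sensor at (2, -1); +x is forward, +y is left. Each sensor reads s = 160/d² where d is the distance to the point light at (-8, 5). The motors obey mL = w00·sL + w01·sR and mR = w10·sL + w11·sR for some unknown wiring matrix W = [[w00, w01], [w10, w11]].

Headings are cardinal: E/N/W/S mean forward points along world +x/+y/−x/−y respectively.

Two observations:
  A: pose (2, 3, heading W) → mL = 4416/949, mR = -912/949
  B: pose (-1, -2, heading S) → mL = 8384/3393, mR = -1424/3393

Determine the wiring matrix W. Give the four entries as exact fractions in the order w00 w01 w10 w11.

1 1 -1 1/2

obs A: pose=(2,3,W) → sL=160/73, sR=32/13, mL=4416/949, mR=-912/949
obs B: pose=(-1,-2,S) → sL=32/29, sR=160/117, mL=8384/3393, mR=-1424/3393
sensor matrix S = [[160/73, 32/13], [32/29, 160/117]]; det S = 69632/247689
solve [mL_A; mL_B] = S·[w00; w01] and [mR_A; mR_B] = S·[w10; w11]:
  w00 = 1, w01 = 1, w10 = -1, w11 = 1/2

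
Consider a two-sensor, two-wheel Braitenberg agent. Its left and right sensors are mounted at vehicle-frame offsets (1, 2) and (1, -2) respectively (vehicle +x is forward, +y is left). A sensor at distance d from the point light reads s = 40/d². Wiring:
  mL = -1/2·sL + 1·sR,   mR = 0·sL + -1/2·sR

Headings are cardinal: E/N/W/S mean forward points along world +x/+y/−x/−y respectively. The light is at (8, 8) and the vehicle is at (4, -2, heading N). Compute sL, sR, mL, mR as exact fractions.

40/117 8/17 596/1989 -4/17

left sensor world pos  = (2, -1); dL² = 117
right sensor world pos = (6, -1); dR² = 85
sL = 40/117 = 40/117
sR = 40/85 = 8/17
mL = -1/2·sL + 1·sR = 596/1989
mR = 0·sL + -1/2·sR = -4/17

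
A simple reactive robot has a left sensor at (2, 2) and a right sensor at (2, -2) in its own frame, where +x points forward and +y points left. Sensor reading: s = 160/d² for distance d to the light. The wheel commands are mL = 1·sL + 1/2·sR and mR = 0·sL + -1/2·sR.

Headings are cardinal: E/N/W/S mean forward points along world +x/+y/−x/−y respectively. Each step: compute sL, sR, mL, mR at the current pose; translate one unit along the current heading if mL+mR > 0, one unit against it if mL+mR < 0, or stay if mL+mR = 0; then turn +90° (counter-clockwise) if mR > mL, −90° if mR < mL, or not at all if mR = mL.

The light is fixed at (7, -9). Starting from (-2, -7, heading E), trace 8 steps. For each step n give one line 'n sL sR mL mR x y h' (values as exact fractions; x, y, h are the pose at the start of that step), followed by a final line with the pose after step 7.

n=0: pose=(-2,-7,E); sL=32/13, sR=160/49; mL=2608/637, mR=-80/49; mL+mR=32/13 → advance +1; mR−mL=-3648/637 → turn -1·90°
n=1: pose=(-1,-7,S); sL=40/9, sR=8/5; mL=236/45, mR=-4/5; mL+mR=40/9 → advance +1; mR−mL=-272/45 → turn -1·90°
n=2: pose=(-1,-8,W); sL=160/101, sR=160/109; mL=25520/11009, mR=-80/109; mL+mR=160/101 → advance +1; mR−mL=-33600/11009 → turn -1·90°
n=3: pose=(-2,-8,N); sL=16/13, sR=80/29; mL=984/377, mR=-40/29; mL+mR=16/13 → advance +1; mR−mL=-1504/377 → turn -1·90°
n=4: pose=(-2,-7,E); sL=32/13, sR=160/49; mL=2608/637, mR=-80/49; mL+mR=32/13 → advance +1; mR−mL=-3648/637 → turn -1·90°
n=5: pose=(-1,-7,S); sL=40/9, sR=8/5; mL=236/45, mR=-4/5; mL+mR=40/9 → advance +1; mR−mL=-272/45 → turn -1·90°
n=6: pose=(-1,-8,W); sL=160/101, sR=160/109; mL=25520/11009, mR=-80/109; mL+mR=160/101 → advance +1; mR−mL=-33600/11009 → turn -1·90°
n=7: pose=(-2,-8,N); sL=16/13, sR=80/29; mL=984/377, mR=-40/29; mL+mR=16/13 → advance +1; mR−mL=-1504/377 → turn -1·90°

0 32/13 160/49 2608/637 -80/49 -2 -7 E
1 40/9 8/5 236/45 -4/5 -1 -7 S
2 160/101 160/109 25520/11009 -80/109 -1 -8 W
3 16/13 80/29 984/377 -40/29 -2 -8 N
4 32/13 160/49 2608/637 -80/49 -2 -7 E
5 40/9 8/5 236/45 -4/5 -1 -7 S
6 160/101 160/109 25520/11009 -80/109 -1 -8 W
7 16/13 80/29 984/377 -40/29 -2 -8 N
final -2 -7 E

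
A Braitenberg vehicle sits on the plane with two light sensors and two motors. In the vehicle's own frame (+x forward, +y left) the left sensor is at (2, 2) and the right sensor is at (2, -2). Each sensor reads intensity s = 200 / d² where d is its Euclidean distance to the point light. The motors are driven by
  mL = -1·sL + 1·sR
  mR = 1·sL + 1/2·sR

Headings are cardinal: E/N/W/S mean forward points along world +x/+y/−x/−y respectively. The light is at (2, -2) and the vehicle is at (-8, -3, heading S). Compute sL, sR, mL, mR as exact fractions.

200/73 200/153 -16000/11169 37900/11169

left sensor world pos  = (-6, -5); dL² = 73
right sensor world pos = (-10, -5); dR² = 153
sL = 200/73 = 200/73
sR = 200/153 = 200/153
mL = -1·sL + 1·sR = -16000/11169
mR = 1·sL + 1/2·sR = 37900/11169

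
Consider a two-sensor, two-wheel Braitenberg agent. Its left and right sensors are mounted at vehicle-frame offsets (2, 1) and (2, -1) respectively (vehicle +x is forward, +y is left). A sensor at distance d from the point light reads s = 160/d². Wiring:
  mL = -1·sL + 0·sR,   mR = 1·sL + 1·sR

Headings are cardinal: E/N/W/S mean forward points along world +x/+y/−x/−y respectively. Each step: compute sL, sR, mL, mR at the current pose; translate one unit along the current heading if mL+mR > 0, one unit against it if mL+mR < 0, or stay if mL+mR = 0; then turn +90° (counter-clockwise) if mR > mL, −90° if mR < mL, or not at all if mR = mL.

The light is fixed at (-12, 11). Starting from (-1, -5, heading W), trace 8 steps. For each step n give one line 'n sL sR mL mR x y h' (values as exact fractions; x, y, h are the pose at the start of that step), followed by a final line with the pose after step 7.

0 16/37 80/153 -16/37 5408/5661 -1 -5 W
1 32/89 32/81 -32/89 5440/7209 -2 -5 S
2 2/5 40/117 -2/5 434/585 -2 -6 E
3 32/65 160/369 -32/65 22208/23985 -1 -6 N
4 16/37 80/153 -16/37 5408/5661 -1 -5 W
5 32/89 32/81 -32/89 5440/7209 -2 -5 S
6 2/5 40/117 -2/5 434/585 -2 -6 E
7 32/65 160/369 -32/65 22208/23985 -1 -6 N
final -1 -5 W

n=0: pose=(-1,-5,W); sL=16/37, sR=80/153; mL=-16/37, mR=5408/5661; mL+mR=80/153 → advance +1; mR−mL=7856/5661 → turn +1·90°
n=1: pose=(-2,-5,S); sL=32/89, sR=32/81; mL=-32/89, mR=5440/7209; mL+mR=32/81 → advance +1; mR−mL=8032/7209 → turn +1·90°
n=2: pose=(-2,-6,E); sL=2/5, sR=40/117; mL=-2/5, mR=434/585; mL+mR=40/117 → advance +1; mR−mL=668/585 → turn +1·90°
n=3: pose=(-1,-6,N); sL=32/65, sR=160/369; mL=-32/65, mR=22208/23985; mL+mR=160/369 → advance +1; mR−mL=34016/23985 → turn +1·90°
n=4: pose=(-1,-5,W); sL=16/37, sR=80/153; mL=-16/37, mR=5408/5661; mL+mR=80/153 → advance +1; mR−mL=7856/5661 → turn +1·90°
n=5: pose=(-2,-5,S); sL=32/89, sR=32/81; mL=-32/89, mR=5440/7209; mL+mR=32/81 → advance +1; mR−mL=8032/7209 → turn +1·90°
n=6: pose=(-2,-6,E); sL=2/5, sR=40/117; mL=-2/5, mR=434/585; mL+mR=40/117 → advance +1; mR−mL=668/585 → turn +1·90°
n=7: pose=(-1,-6,N); sL=32/65, sR=160/369; mL=-32/65, mR=22208/23985; mL+mR=160/369 → advance +1; mR−mL=34016/23985 → turn +1·90°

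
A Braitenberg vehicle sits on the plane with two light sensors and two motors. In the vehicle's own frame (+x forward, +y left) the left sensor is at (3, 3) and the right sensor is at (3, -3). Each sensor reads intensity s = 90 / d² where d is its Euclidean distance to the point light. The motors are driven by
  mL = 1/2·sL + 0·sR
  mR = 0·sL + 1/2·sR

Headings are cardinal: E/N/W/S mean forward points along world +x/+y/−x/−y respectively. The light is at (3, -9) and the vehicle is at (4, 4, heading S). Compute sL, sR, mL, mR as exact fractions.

45/58 45/52 45/116 45/104

left sensor world pos  = (7, 1); dL² = 116
right sensor world pos = (1, 1); dR² = 104
sL = 90/116 = 45/58
sR = 90/104 = 45/52
mL = 1/2·sL + 0·sR = 45/116
mR = 0·sL + 1/2·sR = 45/104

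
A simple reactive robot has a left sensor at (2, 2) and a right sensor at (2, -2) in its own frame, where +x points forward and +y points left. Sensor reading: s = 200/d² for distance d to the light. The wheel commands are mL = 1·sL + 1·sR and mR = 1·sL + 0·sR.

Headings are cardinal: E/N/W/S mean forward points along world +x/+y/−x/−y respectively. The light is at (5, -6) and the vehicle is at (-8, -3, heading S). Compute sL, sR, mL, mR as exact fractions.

left sensor world pos  = (-6, -5); dL² = 122
right sensor world pos = (-10, -5); dR² = 226
sL = 200/122 = 100/61
sR = 200/226 = 100/113
mL = 1·sL + 1·sR = 17400/6893
mR = 1·sL + 0·sR = 100/61

100/61 100/113 17400/6893 100/61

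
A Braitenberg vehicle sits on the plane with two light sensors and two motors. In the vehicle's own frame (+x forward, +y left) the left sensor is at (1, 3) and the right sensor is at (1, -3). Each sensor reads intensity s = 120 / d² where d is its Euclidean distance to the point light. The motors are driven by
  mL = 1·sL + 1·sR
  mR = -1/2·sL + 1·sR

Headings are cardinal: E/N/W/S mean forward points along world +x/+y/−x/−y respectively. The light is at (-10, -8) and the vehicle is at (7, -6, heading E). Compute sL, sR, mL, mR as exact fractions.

120/349 24/65 16176/22685 4476/22685

left sensor world pos  = (8, -3); dL² = 349
right sensor world pos = (8, -9); dR² = 325
sL = 120/349 = 120/349
sR = 120/325 = 24/65
mL = 1·sL + 1·sR = 16176/22685
mR = -1/2·sL + 1·sR = 4476/22685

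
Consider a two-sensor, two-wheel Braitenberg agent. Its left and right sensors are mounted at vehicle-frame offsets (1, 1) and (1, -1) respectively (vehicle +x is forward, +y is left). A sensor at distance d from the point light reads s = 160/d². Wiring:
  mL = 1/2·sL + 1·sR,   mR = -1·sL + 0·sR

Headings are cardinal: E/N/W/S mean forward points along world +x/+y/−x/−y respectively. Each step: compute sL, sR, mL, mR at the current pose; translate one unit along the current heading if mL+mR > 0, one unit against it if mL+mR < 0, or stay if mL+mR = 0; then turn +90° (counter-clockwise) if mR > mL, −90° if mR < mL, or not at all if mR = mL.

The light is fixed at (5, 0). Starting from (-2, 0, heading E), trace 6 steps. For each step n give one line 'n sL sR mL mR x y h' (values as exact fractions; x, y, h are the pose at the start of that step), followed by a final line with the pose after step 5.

n=0: pose=(-2,0,E); sL=160/37, sR=160/37; mL=240/37, mR=-160/37; mL+mR=80/37 → advance +1; mR−mL=-400/37 → turn -1·90°
n=1: pose=(-1,0,S); sL=80/13, sR=16/5; mL=408/65, mR=-80/13; mL+mR=8/65 → advance +1; mR−mL=-808/65 → turn -1·90°
n=2: pose=(-1,-1,W); sL=160/53, sR=160/49; mL=12400/2597, mR=-160/53; mL+mR=4560/2597 → advance +1; mR−mL=-20240/2597 → turn -1·90°
n=3: pose=(-2,-1,N); sL=5/2, sR=40/9; mL=205/36, mR=-5/2; mL+mR=115/36 → advance +1; mR−mL=-295/36 → turn -1·90°
n=4: pose=(-2,0,E); sL=160/37, sR=160/37; mL=240/37, mR=-160/37; mL+mR=80/37 → advance +1; mR−mL=-400/37 → turn -1·90°
n=5: pose=(-1,0,S); sL=80/13, sR=16/5; mL=408/65, mR=-80/13; mL+mR=8/65 → advance +1; mR−mL=-808/65 → turn -1·90°

0 160/37 160/37 240/37 -160/37 -2 0 E
1 80/13 16/5 408/65 -80/13 -1 0 S
2 160/53 160/49 12400/2597 -160/53 -1 -1 W
3 5/2 40/9 205/36 -5/2 -2 -1 N
4 160/37 160/37 240/37 -160/37 -2 0 E
5 80/13 16/5 408/65 -80/13 -1 0 S
final -1 -1 W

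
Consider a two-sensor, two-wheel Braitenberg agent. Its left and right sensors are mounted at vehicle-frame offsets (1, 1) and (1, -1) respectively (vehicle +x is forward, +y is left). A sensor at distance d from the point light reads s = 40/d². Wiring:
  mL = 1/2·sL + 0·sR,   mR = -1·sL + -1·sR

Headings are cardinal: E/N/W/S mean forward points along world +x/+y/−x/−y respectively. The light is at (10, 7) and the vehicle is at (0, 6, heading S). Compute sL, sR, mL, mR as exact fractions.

8/17 8/25 4/17 -336/425

left sensor world pos  = (1, 5); dL² = 85
right sensor world pos = (-1, 5); dR² = 125
sL = 40/85 = 8/17
sR = 40/125 = 8/25
mL = 1/2·sL + 0·sR = 4/17
mR = -1·sL + -1·sR = -336/425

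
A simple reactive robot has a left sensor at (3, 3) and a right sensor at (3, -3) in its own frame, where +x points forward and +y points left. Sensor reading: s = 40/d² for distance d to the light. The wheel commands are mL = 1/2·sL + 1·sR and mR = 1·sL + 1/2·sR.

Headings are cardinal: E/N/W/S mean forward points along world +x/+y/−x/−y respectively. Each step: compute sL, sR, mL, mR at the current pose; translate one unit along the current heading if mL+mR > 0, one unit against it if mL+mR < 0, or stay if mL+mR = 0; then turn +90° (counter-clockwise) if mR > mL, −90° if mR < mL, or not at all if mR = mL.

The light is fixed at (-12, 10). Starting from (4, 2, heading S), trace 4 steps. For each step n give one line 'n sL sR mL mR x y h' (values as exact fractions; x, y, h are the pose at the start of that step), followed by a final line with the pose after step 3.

n=0: pose=(4,2,S); sL=20/241, sR=4/29; mL=1254/6989, mR=1062/6989; mL+mR=2316/6989 → advance +1; mR−mL=-192/6989 → turn -1·90°
n=1: pose=(4,1,W); sL=40/313, sR=8/41; mL=3324/12833, mR=2892/12833; mL+mR=6216/12833 → advance +1; mR−mL=-432/12833 → turn -1·90°
n=2: pose=(3,1,N); sL=2/9, sR=1/9; mL=2/9, mR=5/18; mL+mR=1/2 → advance +1; mR−mL=1/18 → turn +1·90°
n=3: pose=(3,2,W); sL=8/53, sR=40/169; mL=2796/8957, mR=2412/8957; mL+mR=5208/8957 → advance +1; mR−mL=-384/8957 → turn -1·90°

0 20/241 4/29 1254/6989 1062/6989 4 2 S
1 40/313 8/41 3324/12833 2892/12833 4 1 W
2 2/9 1/9 2/9 5/18 3 1 N
3 8/53 40/169 2796/8957 2412/8957 3 2 W
final 2 2 N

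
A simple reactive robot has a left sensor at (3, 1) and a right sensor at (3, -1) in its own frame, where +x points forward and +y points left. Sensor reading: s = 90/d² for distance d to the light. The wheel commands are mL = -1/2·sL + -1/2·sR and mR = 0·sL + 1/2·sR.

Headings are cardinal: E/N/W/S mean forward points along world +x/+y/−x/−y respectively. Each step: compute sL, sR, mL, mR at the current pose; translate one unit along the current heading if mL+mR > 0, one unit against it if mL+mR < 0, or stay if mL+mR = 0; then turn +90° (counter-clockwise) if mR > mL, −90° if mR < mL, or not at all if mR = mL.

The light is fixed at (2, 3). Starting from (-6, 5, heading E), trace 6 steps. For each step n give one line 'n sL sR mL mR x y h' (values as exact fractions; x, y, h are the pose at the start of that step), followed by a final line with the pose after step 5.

n=0: pose=(-6,5,E); sL=45/17, sR=45/13; mL=-675/221, mR=45/26; mL+mR=-45/34 → advance -1; mR−mL=2115/442 → turn +1·90°
n=1: pose=(-7,5,N); sL=18/25, sR=90/89; mL=-1926/2225, mR=45/89; mL+mR=-9/25 → advance -1; mR−mL=3051/2225 → turn +1·90°
n=2: pose=(-7,4,W); sL=5/8, sR=45/74; mL=-365/592, mR=45/148; mL+mR=-5/16 → advance -1; mR−mL=545/592 → turn +1·90°
n=3: pose=(-6,4,S); sL=90/53, sR=18/17; mL=-1242/901, mR=9/17; mL+mR=-45/53 → advance -1; mR−mL=1719/901 → turn +1·90°
n=4: pose=(-6,5,E); sL=45/17, sR=45/13; mL=-675/221, mR=45/26; mL+mR=-45/34 → advance -1; mR−mL=2115/442 → turn +1·90°
n=5: pose=(-7,5,N); sL=18/25, sR=90/89; mL=-1926/2225, mR=45/89; mL+mR=-9/25 → advance -1; mR−mL=3051/2225 → turn +1·90°

0 45/17 45/13 -675/221 45/26 -6 5 E
1 18/25 90/89 -1926/2225 45/89 -7 5 N
2 5/8 45/74 -365/592 45/148 -7 4 W
3 90/53 18/17 -1242/901 9/17 -6 4 S
4 45/17 45/13 -675/221 45/26 -6 5 E
5 18/25 90/89 -1926/2225 45/89 -7 5 N
final -7 4 W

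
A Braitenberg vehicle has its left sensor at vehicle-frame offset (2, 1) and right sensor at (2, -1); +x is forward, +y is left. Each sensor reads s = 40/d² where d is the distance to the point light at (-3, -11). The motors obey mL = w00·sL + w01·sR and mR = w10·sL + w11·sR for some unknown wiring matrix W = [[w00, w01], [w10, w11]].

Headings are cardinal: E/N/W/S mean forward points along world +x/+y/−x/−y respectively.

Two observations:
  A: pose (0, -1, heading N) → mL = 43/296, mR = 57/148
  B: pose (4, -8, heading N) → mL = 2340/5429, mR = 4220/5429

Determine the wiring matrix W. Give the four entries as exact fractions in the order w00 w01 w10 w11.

obs A: pose=(0,-1,N) → sL=10/37, sR=1/4, mL=43/296, mR=57/148
obs B: pose=(4,-8,N) → sL=40/61, sR=40/89, mL=2340/5429, mR=4220/5429
sensor matrix S = [[10/37, 1/4], [40/61, 40/89]]; det S = -8530/200873
solve [mL_A; mL_B] = S·[w00; w01] and [mR_A; mR_B] = S·[w10; w11]:
  w00 = 1, w01 = -1/2, w10 = 1/2, w11 = 1

1 -1/2 1/2 1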